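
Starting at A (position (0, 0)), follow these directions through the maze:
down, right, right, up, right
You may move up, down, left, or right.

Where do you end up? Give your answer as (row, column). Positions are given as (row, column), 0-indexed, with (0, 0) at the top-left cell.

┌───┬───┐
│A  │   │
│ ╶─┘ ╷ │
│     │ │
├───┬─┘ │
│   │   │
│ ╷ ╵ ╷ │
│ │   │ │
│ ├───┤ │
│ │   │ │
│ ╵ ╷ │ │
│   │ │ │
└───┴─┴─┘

Following directions step by step:
Start: (0, 0)
  down: (0, 0) → (1, 0)
  right: (1, 0) → (1, 1)
  right: (1, 1) → (1, 2)
  up: (1, 2) → (0, 2)
  right: (0, 2) → (0, 3)
Final position: (0, 3)

Path taken:

┌───┬───┐
│A  │↱ B│
│ ╶─┘ ╷ │
│↳ → ↑│ │
├───┬─┘ │
│   │   │
│ ╷ ╵ ╷ │
│ │   │ │
│ ├───┤ │
│ │   │ │
│ ╵ ╷ │ │
│   │ │ │
└───┴─┴─┘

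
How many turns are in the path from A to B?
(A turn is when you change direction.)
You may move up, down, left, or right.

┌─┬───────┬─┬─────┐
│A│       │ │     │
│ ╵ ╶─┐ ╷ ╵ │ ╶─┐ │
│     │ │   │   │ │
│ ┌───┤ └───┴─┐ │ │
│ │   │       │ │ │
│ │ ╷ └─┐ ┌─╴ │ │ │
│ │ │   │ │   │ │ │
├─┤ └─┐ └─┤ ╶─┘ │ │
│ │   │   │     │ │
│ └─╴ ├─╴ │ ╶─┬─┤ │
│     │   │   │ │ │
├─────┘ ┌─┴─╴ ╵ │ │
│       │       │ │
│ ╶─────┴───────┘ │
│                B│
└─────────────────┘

Directions: down, right, up, right, right, down, down, right, right, right, down, left, down, right, right, up, up, up, left, up, right, right, down, down, down, down, down, down, down
Number of turns: 14

Solution:

┌─┬───────┬─┬─────┐
│A│↱ → ↓  │ │↱ → ↓│
│ ╵ ╶─┐ ╷ ╵ │ ╶─┐ │
│↳ ↑  │↓│   │↑ ↰│↓│
│ ┌───┤ └───┴─┐ │ │
│ │   │↳ → → ↓│↑│↓│
│ │ ╷ └─┐ ┌─╴ │ │ │
│ │ │   │ │↓ ↲│↑│↓│
├─┤ └─┐ └─┤ ╶─┘ │ │
│ │   │   │↳ → ↑│↓│
│ └─╴ ├─╴ │ ╶─┬─┤ │
│     │   │   │ │↓│
├─────┘ ┌─┴─╴ ╵ │ │
│       │       │↓│
│ ╶─────┴───────┘ │
│                B│
└─────────────────┘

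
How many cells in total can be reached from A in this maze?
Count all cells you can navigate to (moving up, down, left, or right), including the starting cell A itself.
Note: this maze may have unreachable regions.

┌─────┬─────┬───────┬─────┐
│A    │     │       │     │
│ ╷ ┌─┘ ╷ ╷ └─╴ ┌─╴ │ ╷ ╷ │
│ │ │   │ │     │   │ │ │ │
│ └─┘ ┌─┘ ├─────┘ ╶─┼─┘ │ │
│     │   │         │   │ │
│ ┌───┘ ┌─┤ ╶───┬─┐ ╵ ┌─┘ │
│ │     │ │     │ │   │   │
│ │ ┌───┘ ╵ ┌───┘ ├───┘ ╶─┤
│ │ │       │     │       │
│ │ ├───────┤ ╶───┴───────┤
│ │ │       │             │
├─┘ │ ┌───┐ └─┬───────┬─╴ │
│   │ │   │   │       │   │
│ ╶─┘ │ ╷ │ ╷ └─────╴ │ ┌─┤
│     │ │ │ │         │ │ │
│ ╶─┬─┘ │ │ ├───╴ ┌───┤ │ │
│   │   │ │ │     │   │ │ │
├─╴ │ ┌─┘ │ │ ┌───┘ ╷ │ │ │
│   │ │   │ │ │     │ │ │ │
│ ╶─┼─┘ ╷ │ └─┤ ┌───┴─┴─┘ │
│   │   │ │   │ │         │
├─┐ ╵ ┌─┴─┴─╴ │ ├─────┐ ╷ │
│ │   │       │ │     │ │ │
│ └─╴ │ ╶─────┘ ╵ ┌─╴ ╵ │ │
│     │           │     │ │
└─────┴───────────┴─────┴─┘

Using BFS/flood-fill to find all reachable cells from A:
Maze size: 13 × 13 = 169 total cells
16 cell(s) are walled off and cannot be reached from A.
Reachable cells: 153

Reachable region (· marks reachable cells):

┌─────┬─────┬───────┬─────┐
│A · ·│· · ·│· · · ·│· · ·│
│ ╷ ┌─┘ ╷ ╷ └─╴ ┌─╴ │ ╷ ╷ │
│·│·│· ·│·│· · ·│· ·│·│·│·│
│ └─┘ ┌─┘ ├─────┘ ╶─┼─┘ │ │
│· · ·│· ·│· · · · ·│· ·│·│
│ ┌───┘ ┌─┤ ╶───┬─┐ ╵ ┌─┘ │
│·│· · ·│·│· · ·│ │· ·│· ·│
│ │ ┌───┘ ╵ ┌───┘ ├───┘ ╶─┤
│·│·│· · · ·│     │· · · ·│
│ │ ├───────┤ ╶───┴───────┤
│·│·│· · · ·│             │
├─┘ │ ┌───┐ └─┬───────┬─╴ │
│· ·│·│· ·│· ·│· · · ·│   │
│ ╶─┘ │ ╷ │ ╷ └─────╴ │ ┌─┤
│· · ·│·│·│·│· · · · ·│ │·│
│ ╶─┬─┘ │ │ ├───╴ ┌───┤ │ │
│· ·│· ·│·│·│· · ·│· ·│ │·│
├─╴ │ ┌─┘ │ │ ┌───┘ ╷ │ │ │
│· ·│·│· ·│·│·│· · ·│·│ │·│
│ ╶─┼─┘ ╷ │ └─┤ ┌───┴─┴─┘ │
│· ·│· ·│·│· ·│·│· · · · ·│
├─┐ ╵ ┌─┴─┴─╴ │ ├─────┐ ╷ │
│·│· ·│· · · ·│·│· · ·│·│·│
│ └─╴ │ ╶─────┘ ╵ ┌─╴ ╵ │ │
│· · ·│· · · · · ·│· · ·│·│
└─────┴───────────┴─────┴─┘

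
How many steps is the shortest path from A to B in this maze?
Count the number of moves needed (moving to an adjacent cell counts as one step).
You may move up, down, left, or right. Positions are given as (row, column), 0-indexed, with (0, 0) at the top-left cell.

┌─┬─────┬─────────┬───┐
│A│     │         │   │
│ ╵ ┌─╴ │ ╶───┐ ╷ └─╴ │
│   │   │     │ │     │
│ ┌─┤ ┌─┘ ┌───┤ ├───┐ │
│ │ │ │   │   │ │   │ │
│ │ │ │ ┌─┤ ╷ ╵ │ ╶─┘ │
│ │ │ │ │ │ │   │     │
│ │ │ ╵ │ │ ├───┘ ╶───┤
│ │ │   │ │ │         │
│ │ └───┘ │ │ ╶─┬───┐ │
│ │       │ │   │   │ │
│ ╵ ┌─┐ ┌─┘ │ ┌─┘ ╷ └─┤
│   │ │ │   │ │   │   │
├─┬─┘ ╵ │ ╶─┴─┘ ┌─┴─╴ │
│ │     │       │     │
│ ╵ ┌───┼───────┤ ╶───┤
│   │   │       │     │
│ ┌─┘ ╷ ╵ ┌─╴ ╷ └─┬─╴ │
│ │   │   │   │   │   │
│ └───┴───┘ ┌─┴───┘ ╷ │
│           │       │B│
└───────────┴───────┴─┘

Using BFS to find shortest path:
Start: (0, 0), End: (10, 10)
Path found:
(0,0) → (1,0) → (1,1) → (0,1) → (0,2) → (0,3) → (1,3) → (1,2) → (2,2) → (3,2) → (4,2) → (4,3) → (3,3) → (2,3) → (2,4) → (1,4) → (0,4) → (0,5) → (0,6) → (0,7) → (1,7) → (2,7) → (3,7) → (3,6) → (2,6) → (2,5) → (3,5) → (4,5) → (5,5) → (6,5) → (6,4) → (7,4) → (7,5) → (7,6) → (7,7) → (6,7) → (6,8) → (5,8) → (5,9) → (6,9) → (6,10) → (7,10) → (7,9) → (7,8) → (8,8) → (8,9) → (8,10) → (9,10) → (10,10)
Number of steps: 48

Solution:

┌─┬─────┬─────────┬───┐
│A│↱ → ↓│↱ → → ↓  │   │
│ ╵ ┌─╴ │ ╶───┐ ╷ └─╴ │
│↳ ↑│↓ ↲│↑    │↓│     │
│ ┌─┤ ┌─┘ ┌───┤ ├───┐ │
│ │ │↓│↱ ↑│↓ ↰│↓│   │ │
│ │ │ │ ┌─┤ ╷ ╵ │ ╶─┘ │
│ │ │↓│↑│ │↓│↑ ↲│     │
│ │ │ ╵ │ │ ├───┘ ╶───┤
│ │ │↳ ↑│ │↓│         │
│ │ └───┘ │ │ ╶─┬───┐ │
│ │       │↓│   │↱ ↓│ │
│ ╵ ┌─┐ ┌─┘ │ ┌─┘ ╷ └─┤
│   │ │ │↓ ↲│ │↱ ↑│↳ ↓│
├─┬─┘ ╵ │ ╶─┴─┘ ┌─┴─╴ │
│ │     │↳ → → ↑│↓ ← ↲│
│ ╵ ┌───┼───────┤ ╶───┤
│   │   │       │↳ → ↓│
│ ┌─┘ ╷ ╵ ┌─╴ ╷ └─┬─╴ │
│ │   │   │   │   │  ↓│
│ └───┴───┘ ┌─┴───┘ ╷ │
│           │       │B│
└───────────┴───────┴─┘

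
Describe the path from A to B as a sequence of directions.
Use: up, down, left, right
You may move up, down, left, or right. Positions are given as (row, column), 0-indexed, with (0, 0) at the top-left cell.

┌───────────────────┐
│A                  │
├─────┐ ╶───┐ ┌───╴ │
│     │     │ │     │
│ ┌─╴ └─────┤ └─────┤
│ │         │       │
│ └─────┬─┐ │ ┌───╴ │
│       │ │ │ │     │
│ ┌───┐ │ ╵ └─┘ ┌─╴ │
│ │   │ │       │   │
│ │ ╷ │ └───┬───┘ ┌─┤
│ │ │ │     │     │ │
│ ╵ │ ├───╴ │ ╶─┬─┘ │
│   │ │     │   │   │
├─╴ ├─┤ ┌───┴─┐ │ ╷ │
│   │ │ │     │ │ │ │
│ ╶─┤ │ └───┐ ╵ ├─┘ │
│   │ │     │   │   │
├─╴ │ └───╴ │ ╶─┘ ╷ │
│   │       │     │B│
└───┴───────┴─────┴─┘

Finding the path and converting it to directions:
Path through cells: (0,0) → (0,1) → (0,2) → (0,3) → (0,4) → (0,5) → (0,6) → (1,6) → (2,6) → (2,7) → (2,8) → (2,9) → (3,9) → (4,9) → (4,8) → (5,8) → (5,7) → (5,6) → (6,6) → (6,7) → (7,7) → (8,7) → (8,6) → (9,6) → (9,7) → (9,8) → (8,8) → (8,9) → (9,9)
Directions: right, right, right, right, right, right, down, down, right, right, right, down, down, left, down, left, left, down, right, down, down, left, down, right, right, up, right, down

Solution:

┌───────────────────┐
│A → → → → → ↓      │
├─────┐ ╶───┐ ┌───╴ │
│     │     │↓│     │
│ ┌─╴ └─────┤ └─────┤
│ │         │↳ → → ↓│
│ └─────┬─┐ │ ┌───╴ │
│       │ │ │ │    ↓│
│ ┌───┐ │ ╵ └─┘ ┌─╴ │
│ │   │ │       │↓ ↲│
│ │ ╷ │ └───┬───┘ ┌─┤
│ │ │ │     │↓ ← ↲│ │
│ ╵ │ ├───╴ │ ╶─┬─┘ │
│   │ │     │↳ ↓│   │
├─╴ ├─┤ ┌───┴─┐ │ ╷ │
│   │ │ │     │↓│ │ │
│ ╶─┤ │ └───┐ ╵ ├─┘ │
│   │ │     │↓ ↲│↱ ↓│
├─╴ │ └───╴ │ ╶─┘ ╷ │
│   │       │↳ → ↑│B│
└───┴───────┴─────┴─┘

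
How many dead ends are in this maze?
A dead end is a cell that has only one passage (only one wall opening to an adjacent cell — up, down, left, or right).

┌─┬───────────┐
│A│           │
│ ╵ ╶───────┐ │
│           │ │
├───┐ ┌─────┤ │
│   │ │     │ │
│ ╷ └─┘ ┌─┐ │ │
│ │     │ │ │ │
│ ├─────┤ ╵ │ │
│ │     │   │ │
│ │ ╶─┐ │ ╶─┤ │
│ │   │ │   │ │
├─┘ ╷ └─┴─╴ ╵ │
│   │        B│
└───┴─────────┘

Checking each cell for number of passages:

Dead ends found at positions:
  (0, 0)
  (1, 5)
  (2, 2)
  (3, 4)
  (5, 0)
  (5, 3)
  (6, 0)
Total dead ends: 7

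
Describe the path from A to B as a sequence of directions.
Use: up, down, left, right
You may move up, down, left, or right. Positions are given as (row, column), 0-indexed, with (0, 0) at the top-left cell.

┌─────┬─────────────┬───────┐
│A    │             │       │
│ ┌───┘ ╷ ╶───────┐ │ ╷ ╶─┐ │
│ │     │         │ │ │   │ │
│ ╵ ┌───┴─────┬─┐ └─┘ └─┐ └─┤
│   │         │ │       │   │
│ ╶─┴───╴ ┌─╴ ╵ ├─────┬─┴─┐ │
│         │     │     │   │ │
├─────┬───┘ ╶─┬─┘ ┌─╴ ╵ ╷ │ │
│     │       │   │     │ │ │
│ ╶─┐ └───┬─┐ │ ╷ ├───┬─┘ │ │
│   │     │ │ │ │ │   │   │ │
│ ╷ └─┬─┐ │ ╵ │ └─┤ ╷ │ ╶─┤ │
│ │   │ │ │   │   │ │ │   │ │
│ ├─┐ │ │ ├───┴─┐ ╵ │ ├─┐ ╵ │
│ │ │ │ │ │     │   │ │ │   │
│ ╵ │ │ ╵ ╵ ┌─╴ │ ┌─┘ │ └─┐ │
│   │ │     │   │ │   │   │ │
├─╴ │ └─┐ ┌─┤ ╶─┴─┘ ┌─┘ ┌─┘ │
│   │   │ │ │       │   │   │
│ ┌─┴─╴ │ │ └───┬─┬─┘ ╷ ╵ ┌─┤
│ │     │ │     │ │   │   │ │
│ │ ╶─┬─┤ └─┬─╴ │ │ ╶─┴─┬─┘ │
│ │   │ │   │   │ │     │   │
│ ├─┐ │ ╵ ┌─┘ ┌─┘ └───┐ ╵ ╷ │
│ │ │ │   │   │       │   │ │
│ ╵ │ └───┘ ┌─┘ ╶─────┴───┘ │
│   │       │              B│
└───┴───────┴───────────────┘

Finding the path and converting it to directions:
Path through cells: (0,0) → (1,0) → (2,0) → (2,1) → (1,1) → (1,2) → (1,3) → (0,3) → (0,4) → (1,4) → (1,5) → (1,6) → (1,7) → (1,8) → (2,8) → (2,9) → (2,10) → (1,10) → (0,10) → (0,11) → (1,11) → (1,12) → (2,12) → (2,13) → (3,13) → (4,13) → (5,13) → (6,13) → (7,13) → (8,13) → (9,13) → (9,12) → (10,12) → (10,11) → (9,11) → (9,10) → (10,10) → (10,9) → (11,9) → (11,10) → (11,11) → (12,11) → (12,12) → (11,12) → (11,13) → (12,13) → (13,13)
Directions: down, down, right, up, right, right, up, right, down, right, right, right, right, down, right, right, up, up, right, down, right, down, right, down, down, down, down, down, down, down, left, down, left, up, left, down, left, down, right, right, down, right, up, right, down, down

Solution:

┌─────┬─────────────┬───────┐
│A    │↱ ↓          │↱ ↓    │
│ ┌───┘ ╷ ╶───────┐ │ ╷ ╶─┐ │
│↓│↱ → ↑│↳ → → → ↓│ │↑│↳ ↓│ │
│ ╵ ┌───┴─────┬─┐ └─┘ └─┐ └─┤
│↳ ↑│         │ │↳ → ↑  │↳ ↓│
│ ╶─┴───╴ ┌─╴ ╵ ├─────┬─┴─┐ │
│         │     │     │   │↓│
├─────┬───┘ ╶─┬─┘ ┌─╴ ╵ ╷ │ │
│     │       │   │     │ │↓│
│ ╶─┐ └───┬─┐ │ ╷ ├───┬─┘ │ │
│   │     │ │ │ │ │   │   │↓│
│ ╷ └─┬─┐ │ ╵ │ └─┤ ╷ │ ╶─┤ │
│ │   │ │ │   │   │ │ │   │↓│
│ ├─┐ │ │ ├───┴─┐ ╵ │ ├─┐ ╵ │
│ │ │ │ │ │     │   │ │ │  ↓│
│ ╵ │ │ ╵ ╵ ┌─╴ │ ┌─┘ │ └─┐ │
│   │ │     │   │ │   │   │↓│
├─╴ │ └─┐ ┌─┤ ╶─┴─┘ ┌─┘ ┌─┘ │
│   │   │ │ │       │↓ ↰│↓ ↲│
│ ┌─┴─╴ │ │ └───┬─┬─┘ ╷ ╵ ┌─┤
│ │     │ │     │ │↓ ↲│↑ ↲│ │
│ │ ╶─┬─┤ └─┬─╴ │ │ ╶─┴─┬─┘ │
│ │   │ │   │   │ │↳ → ↓│↱ ↓│
│ ├─┐ │ ╵ ┌─┘ ┌─┘ └───┐ ╵ ╷ │
│ │ │ │   │   │       │↳ ↑│↓│
│ ╵ │ └───┘ ┌─┘ ╶─────┴───┘ │
│   │       │              B│
└───┴───────┴───────────────┘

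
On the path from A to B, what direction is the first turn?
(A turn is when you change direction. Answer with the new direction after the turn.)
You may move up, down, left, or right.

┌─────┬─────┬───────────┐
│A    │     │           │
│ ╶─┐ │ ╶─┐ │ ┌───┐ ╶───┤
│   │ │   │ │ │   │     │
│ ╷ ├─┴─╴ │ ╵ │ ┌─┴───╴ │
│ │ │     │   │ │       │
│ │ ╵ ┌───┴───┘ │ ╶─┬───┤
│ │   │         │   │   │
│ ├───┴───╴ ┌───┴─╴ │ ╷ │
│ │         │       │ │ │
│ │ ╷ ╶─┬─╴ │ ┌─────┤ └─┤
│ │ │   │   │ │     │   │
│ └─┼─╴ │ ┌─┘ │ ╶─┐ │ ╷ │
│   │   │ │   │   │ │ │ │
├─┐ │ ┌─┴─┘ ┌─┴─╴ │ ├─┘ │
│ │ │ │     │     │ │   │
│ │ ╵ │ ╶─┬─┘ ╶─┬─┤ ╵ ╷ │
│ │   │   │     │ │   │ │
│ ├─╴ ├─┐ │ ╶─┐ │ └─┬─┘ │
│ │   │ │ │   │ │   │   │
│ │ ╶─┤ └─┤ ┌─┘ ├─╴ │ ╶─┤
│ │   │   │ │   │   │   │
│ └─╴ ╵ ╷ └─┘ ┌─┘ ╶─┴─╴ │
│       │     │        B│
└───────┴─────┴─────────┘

Directions: down, down, down, down, down, down, right, down, down, right, down, left, down, right, down, right, up, right, down, right, right, up, right, up, up, left, up, right, right, up, left, up, right, right, down, down, down, right, up, right, down, down, left, down, right, down
First turn direction: right

Solution:

┌─────┬─────┬───────────┐
│A    │     │           │
│ ╶─┐ │ ╶─┐ │ ┌───┐ ╶───┤
│↓  │ │   │ │ │   │     │
│ ╷ ├─┴─╴ │ ╵ │ ┌─┴───╴ │
│↓│ │     │   │ │       │
│ │ ╵ ┌───┴───┘ │ ╶─┬───┤
│↓│   │         │   │   │
│ ├───┴───╴ ┌───┴─╴ │ ╷ │
│↓│         │       │ │ │
│ │ ╷ ╶─┬─╴ │ ┌─────┤ └─┤
│↓│ │   │   │ │↱ → ↓│   │
│ └─┼─╴ │ ┌─┘ │ ╶─┐ │ ╷ │
│↳ ↓│   │ │   │↑ ↰│↓│ │ │
├─┐ │ ┌─┴─┘ ┌─┴─╴ │ ├─┘ │
│ │↓│ │     │↱ → ↑│↓│↱ ↓│
│ │ ╵ │ ╶─┬─┘ ╶─┬─┤ ╵ ╷ │
│ │↳ ↓│   │  ↑ ↰│ │↳ ↑│↓│
│ ├─╴ ├─┐ │ ╶─┐ │ └─┬─┘ │
│ │↓ ↲│ │ │   │↑│   │↓ ↲│
│ │ ╶─┤ └─┤ ┌─┘ ├─╴ │ ╶─┤
│ │↳ ↓│↱ ↓│ │↱ ↑│   │↳ ↓│
│ └─╴ ╵ ╷ └─┘ ┌─┘ ╶─┴─╴ │
│    ↳ ↑│↳ → ↑│        B│
└───────┴─────┴─────────┘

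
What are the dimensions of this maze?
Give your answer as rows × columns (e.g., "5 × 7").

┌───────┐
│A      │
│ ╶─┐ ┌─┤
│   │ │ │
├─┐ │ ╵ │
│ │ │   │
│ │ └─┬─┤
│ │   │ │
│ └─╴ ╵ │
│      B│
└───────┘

Counting the maze dimensions:
Rows (vertical): 5
Columns (horizontal): 4
Dimensions: 5 × 4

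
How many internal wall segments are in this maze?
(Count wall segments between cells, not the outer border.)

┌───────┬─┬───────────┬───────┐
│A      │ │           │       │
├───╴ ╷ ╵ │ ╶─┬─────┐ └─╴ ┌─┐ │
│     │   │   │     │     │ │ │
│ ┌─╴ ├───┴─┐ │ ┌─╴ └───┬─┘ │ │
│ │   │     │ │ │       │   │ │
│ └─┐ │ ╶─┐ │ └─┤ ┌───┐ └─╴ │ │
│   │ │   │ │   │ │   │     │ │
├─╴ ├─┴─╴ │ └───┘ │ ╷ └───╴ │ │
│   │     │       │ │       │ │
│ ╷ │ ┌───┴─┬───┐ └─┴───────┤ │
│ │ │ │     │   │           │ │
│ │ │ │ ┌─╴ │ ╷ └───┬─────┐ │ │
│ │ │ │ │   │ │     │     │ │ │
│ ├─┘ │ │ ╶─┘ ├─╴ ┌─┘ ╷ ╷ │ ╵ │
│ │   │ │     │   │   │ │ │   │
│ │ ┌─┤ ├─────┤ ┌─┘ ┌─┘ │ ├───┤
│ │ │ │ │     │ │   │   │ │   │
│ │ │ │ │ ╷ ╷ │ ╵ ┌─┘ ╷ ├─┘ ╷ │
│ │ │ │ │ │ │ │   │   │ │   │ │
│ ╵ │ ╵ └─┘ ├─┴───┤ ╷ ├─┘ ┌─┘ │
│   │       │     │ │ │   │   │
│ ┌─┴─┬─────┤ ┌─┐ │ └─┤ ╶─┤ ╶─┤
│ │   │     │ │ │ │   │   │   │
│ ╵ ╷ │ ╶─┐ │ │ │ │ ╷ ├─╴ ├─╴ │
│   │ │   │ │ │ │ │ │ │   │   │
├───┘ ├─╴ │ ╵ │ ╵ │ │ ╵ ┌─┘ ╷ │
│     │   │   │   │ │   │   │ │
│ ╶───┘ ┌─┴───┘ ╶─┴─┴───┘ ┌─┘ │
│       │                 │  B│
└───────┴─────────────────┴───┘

Counting internal wall segments:
Total internal walls: 196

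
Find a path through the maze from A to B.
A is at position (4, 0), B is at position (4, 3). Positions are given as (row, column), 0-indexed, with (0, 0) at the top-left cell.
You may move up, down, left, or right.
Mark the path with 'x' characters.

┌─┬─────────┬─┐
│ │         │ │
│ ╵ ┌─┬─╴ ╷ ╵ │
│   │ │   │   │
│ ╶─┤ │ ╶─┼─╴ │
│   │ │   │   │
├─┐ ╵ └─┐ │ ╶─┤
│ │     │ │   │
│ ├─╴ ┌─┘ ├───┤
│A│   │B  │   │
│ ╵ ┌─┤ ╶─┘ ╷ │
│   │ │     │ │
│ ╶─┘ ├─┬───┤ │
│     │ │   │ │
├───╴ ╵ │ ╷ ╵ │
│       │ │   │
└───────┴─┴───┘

Finding the shortest path from (4, 0) to (4, 3):
Path length: 21 steps
Directions: down → right → up → right → up → left → up → left → up → right → up → right → right → right → down → left → down → right → down → down → left

Solution:

┌─┬─────────┬─┐
│ │x x x x  │ │
│ ╵ ┌─┬─╴ ╷ ╵ │
│x x│ │x x│   │
│ ╶─┤ │ ╶─┼─╴ │
│x x│ │x x│   │
├─┐ ╵ └─┐ │ ╶─┤
│ │x x  │x│   │
│ ├─╴ ┌─┘ ├───┤
│A│x x│B x│   │
│ ╵ ┌─┤ ╶─┘ ╷ │
│x x│ │     │ │
│ ╶─┘ ├─┬───┤ │
│     │ │   │ │
├───╴ ╵ │ ╷ ╵ │
│       │ │   │
└───────┴─┴───┘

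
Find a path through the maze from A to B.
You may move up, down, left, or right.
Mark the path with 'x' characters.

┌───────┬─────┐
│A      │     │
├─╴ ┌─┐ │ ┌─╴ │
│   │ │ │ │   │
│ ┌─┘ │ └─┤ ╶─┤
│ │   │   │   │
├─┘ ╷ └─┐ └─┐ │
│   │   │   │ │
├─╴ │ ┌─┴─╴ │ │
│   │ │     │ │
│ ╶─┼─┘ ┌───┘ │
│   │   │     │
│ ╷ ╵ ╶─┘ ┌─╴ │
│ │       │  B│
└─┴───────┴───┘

Finding the shortest path through the maze:
Path length: 20 steps
Directions: right → right → right → down → down → right → down → right → down → left → left → down → left → down → right → right → up → right → right → down

Solution:

┌───────┬─────┐
│A x x x│     │
├─╴ ┌─┐ │ ┌─╴ │
│   │ │x│ │   │
│ ┌─┘ │ └─┤ ╶─┤
│ │   │x x│   │
├─┘ ╷ └─┐ └─┐ │
│   │   │x x│ │
├─╴ │ ┌─┴─╴ │ │
│   │ │x x x│ │
│ ╶─┼─┘ ┌───┘ │
│   │x x│x x x│
│ ╷ ╵ ╶─┘ ┌─╴ │
│ │  x x x│  B│
└─┴───────┴───┘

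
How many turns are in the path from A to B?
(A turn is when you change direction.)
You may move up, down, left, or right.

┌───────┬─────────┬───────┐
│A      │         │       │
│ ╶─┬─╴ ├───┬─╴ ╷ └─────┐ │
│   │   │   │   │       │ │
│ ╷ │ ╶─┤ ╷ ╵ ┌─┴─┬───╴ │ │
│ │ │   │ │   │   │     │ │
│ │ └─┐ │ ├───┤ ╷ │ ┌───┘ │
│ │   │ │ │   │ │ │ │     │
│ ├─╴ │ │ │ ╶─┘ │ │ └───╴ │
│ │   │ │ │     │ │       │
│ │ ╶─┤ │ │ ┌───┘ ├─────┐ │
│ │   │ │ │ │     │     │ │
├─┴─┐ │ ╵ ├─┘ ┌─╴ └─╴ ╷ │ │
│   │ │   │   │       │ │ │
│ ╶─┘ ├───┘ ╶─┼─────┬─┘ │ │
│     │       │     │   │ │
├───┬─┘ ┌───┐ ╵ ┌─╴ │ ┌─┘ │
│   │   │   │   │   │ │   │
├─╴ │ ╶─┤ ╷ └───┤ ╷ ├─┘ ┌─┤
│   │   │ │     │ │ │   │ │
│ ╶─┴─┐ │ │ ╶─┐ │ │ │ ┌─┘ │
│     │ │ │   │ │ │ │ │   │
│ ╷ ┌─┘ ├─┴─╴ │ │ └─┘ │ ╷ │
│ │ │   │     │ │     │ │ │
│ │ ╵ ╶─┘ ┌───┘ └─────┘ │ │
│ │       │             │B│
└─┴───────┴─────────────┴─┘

Directions: right, right, right, down, left, down, right, down, down, down, down, right, up, up, up, up, up, right, down, right, up, right, up, right, down, right, right, right, down, left, left, down, down, right, right, right, down, down, down, down, left, down, left, down, down, left, left, up, up, up, right, up, left, left, down, left, up, left, left, left, down, left, down, right, down, down, left, down, right, right, up, right, right, up, left, up, right, right, down, down, down, right, right, right, right, up, up, right, down, down
Number of turns: 53

Solution:

┌───────┬─────────┬───────┐
│A → → ↓│      ↱ ↓│       │
│ ╶─┬─╴ ├───┬─╴ ╷ └─────┐ │
│   │↓ ↲│↱ ↓│↱ ↑│↳ → → ↓│ │
│ ╷ │ ╶─┤ ╷ ╵ ┌─┴─┬───╴ │ │
│ │ │↳ ↓│↑│↳ ↑│   │↓ ← ↲│ │
│ │ └─┐ │ ├───┤ ╷ │ ┌───┘ │
│ │   │↓│↑│   │ │ │↓│     │
│ ├─╴ │ │ │ ╶─┘ │ │ └───╴ │
│ │   │↓│↑│     │ │↳ → → ↓│
│ │ ╶─┤ │ │ ┌───┘ ├─────┐ │
│ │   │↓│↑│ │     │     │↓│
├─┴─┐ │ ╵ ├─┘ ┌─╴ └─╴ ╷ │ │
│   │ │↳ ↑│   │       │ │↓│
│ ╶─┘ ├───┘ ╶─┼─────┬─┘ │ │
│     │↓ ← ← ↰│↓ ← ↰│   │↓│
├───┬─┘ ┌───┐ ╵ ┌─╴ │ ┌─┘ │
│   │↓ ↲│   │↑ ↲│↱ ↑│ │↓ ↲│
├─╴ │ ╶─┤ ╷ └───┤ ╷ ├─┘ ┌─┤
│   │↳ ↓│ │↱ → ↓│↑│ │↓ ↲│ │
│ ╶─┴─┐ │ │ ╶─┐ │ │ │ ┌─┘ │
│     │↓│ │↑ ↰│↓│↑│ │↓│↱ ↓│
│ ╷ ┌─┘ ├─┴─╴ │ │ └─┘ │ ╷ │
│ │ │↓ ↲│↱ → ↑│↓│↑ ← ↲│↑│↓│
│ │ ╵ ╶─┘ ┌───┘ └─────┘ │ │
│ │  ↳ → ↑│    ↳ → → → ↑│B│
└─┴───────┴─────────────┴─┘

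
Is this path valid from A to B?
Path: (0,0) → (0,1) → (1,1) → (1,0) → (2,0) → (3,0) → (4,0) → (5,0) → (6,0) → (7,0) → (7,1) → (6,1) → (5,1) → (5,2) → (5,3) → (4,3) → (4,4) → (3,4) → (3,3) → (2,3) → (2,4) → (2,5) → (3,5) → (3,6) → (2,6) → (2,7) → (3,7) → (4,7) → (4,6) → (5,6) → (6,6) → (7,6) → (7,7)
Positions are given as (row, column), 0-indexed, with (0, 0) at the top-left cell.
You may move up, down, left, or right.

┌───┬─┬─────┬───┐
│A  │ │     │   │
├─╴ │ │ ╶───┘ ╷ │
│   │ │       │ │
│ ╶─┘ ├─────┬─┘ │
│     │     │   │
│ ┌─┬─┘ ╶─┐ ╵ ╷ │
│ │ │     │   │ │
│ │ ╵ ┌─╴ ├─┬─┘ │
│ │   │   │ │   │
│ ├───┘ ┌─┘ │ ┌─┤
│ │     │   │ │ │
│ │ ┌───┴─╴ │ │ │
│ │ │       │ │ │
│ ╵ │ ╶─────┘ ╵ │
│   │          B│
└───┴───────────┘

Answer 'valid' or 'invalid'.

Checking path validity:
Result: All consecutive moves are passable.

valid

Correct solution:

┌───┬─┬─────┬───┐
│A ↓│ │     │   │
├─╴ │ │ ╶───┘ ╷ │
│↓ ↲│ │       │ │
│ ╶─┘ ├─────┬─┘ │
│↓    │↱ → ↓│↱ ↓│
│ ┌─┬─┘ ╶─┐ ╵ ╷ │
│↓│ │  ↑ ↰│↳ ↑│↓│
│ │ ╵ ┌─╴ ├─┬─┘ │
│↓│   │↱ ↑│ │↓ ↲│
│ ├───┘ ┌─┘ │ ┌─┤
│↓│↱ → ↑│   │↓│ │
│ │ ┌───┴─╴ │ │ │
│↓│↑│       │↓│ │
│ ╵ │ ╶─────┘ ╵ │
│↳ ↑│        ↳ B│
└───┴───────────┘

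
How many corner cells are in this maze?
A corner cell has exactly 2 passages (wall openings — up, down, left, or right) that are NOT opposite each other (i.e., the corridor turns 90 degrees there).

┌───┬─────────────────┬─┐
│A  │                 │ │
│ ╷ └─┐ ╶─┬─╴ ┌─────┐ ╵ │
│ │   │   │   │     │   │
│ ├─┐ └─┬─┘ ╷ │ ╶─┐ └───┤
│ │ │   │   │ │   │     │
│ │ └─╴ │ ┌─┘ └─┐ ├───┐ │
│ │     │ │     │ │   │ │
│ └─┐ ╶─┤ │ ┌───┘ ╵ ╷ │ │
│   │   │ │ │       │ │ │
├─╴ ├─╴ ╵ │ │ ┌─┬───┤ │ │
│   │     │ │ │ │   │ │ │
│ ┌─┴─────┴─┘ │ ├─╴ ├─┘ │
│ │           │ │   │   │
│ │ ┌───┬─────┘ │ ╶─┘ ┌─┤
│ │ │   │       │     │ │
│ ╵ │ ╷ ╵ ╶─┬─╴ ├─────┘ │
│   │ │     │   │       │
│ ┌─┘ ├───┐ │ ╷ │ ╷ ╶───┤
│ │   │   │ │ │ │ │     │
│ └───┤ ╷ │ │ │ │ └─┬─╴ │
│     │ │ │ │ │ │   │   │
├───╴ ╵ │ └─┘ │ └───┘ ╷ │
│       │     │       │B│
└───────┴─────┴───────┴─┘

Counting corner cells (2 non-opposite passages):
Total corners: 65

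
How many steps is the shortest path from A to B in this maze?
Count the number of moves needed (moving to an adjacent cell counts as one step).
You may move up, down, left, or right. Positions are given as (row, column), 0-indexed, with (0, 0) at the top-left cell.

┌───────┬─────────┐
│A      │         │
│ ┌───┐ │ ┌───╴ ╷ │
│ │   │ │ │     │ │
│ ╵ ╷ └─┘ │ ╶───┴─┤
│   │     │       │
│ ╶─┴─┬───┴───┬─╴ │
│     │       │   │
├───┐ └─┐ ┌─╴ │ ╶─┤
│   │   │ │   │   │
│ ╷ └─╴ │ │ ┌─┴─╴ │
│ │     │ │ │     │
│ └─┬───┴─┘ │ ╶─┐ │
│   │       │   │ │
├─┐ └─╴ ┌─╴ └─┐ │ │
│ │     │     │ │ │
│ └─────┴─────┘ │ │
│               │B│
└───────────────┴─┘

Using BFS to find shortest path:
Start: (0, 0), End: (8, 8)
Path found:
(0,0) → (1,0) → (2,0) → (2,1) → (1,1) → (1,2) → (2,2) → (2,3) → (2,4) → (1,4) → (0,4) → (0,5) → (0,6) → (0,7) → (1,7) → (1,6) → (1,5) → (2,5) → (2,6) → (2,7) → (2,8) → (3,8) → (3,7) → (4,7) → (4,8) → (5,8) → (6,8) → (7,8) → (8,8)
Number of steps: 28

Solution:

┌───────┬─────────┐
│A      │↱ → → ↓  │
│ ┌───┐ │ ┌───╴ ╷ │
│↓│↱ ↓│ │↑│↓ ← ↲│ │
│ ╵ ╷ └─┘ │ ╶───┴─┤
│↳ ↑│↳ → ↑│↳ → → ↓│
│ ╶─┴─┬───┴───┬─╴ │
│     │       │↓ ↲│
├───┐ └─┐ ┌─╴ │ ╶─┤
│   │   │ │   │↳ ↓│
│ ╷ └─╴ │ │ ┌─┴─╴ │
│ │     │ │ │    ↓│
│ └─┬───┴─┘ │ ╶─┐ │
│   │       │   │↓│
├─┐ └─╴ ┌─╴ └─┐ │ │
│ │     │     │ │↓│
│ └─────┴─────┘ │ │
│               │B│
└───────────────┴─┘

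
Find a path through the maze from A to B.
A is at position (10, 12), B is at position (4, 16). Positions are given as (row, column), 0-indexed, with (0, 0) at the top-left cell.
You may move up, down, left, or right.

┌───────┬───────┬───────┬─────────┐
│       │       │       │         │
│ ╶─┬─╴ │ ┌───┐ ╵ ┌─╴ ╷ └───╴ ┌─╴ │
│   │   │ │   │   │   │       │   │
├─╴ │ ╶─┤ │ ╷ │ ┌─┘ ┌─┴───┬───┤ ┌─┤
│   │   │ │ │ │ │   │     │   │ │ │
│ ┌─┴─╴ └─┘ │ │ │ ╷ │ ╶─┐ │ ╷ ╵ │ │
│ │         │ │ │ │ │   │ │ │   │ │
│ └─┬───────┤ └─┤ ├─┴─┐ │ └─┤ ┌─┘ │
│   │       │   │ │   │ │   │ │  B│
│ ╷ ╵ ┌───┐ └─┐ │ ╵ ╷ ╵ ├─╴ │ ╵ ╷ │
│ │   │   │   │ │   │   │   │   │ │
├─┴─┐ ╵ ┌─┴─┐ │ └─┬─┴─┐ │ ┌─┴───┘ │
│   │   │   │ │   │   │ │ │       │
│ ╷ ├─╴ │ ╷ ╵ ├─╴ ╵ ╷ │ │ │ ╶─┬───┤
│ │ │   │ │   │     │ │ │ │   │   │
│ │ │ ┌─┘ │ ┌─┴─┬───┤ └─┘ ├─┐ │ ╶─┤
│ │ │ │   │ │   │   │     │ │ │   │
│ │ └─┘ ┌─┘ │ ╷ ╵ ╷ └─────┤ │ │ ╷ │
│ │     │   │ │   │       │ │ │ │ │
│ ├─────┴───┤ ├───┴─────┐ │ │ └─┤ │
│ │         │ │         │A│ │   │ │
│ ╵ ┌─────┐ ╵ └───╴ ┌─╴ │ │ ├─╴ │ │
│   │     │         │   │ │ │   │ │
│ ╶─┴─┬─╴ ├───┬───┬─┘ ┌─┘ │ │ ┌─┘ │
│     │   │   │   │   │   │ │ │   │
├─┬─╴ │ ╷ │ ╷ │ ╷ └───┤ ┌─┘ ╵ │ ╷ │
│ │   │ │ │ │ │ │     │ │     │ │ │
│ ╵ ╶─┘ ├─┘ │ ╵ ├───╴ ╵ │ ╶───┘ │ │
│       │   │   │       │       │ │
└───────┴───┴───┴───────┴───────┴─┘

Finding the shortest path from (10, 12) to (4, 16):
Path length: 128 steps
Directions: up → left → left → left → up → left → down → left → up → left → down → down → down → left → up → left → left → left → left → down → left → up → up → up → up → up → right → down → down → down → right → right → up → right → up → up → right → down → right → up → up → left → up → left → left → left → down → left → up → left → up → up → right → up → left → up → right → right → right → down → left → down → right → down → right → right → up → up → right → down → down → down → right → down → down → right → down → right → up → right → down → down → right → right → up → up → up → right → up → left → up → up → left → left → down → right → down → down → left → up → left → down → left → up → up → up → right → up → right → up → right → down → right → right → right → up → right → right → down → left → down → down → left → down → down → right → up → right

Solution:

┌───────┬───────┬───────┬─────────┐
│↱ → → ↓│       │    ↱ ↓│    ↱ → ↓│
│ ╶─┬─╴ │ ┌───┐ ╵ ┌─╴ ╷ └───╴ ┌─╴ │
│↑ ↰│↓ ↲│ │↱ ↓│   │↱ ↑│↳ → → ↑│↓ ↲│
├─╴ │ ╶─┤ │ ╷ │ ┌─┘ ┌─┴───┬───┤ ┌─┤
│↱ ↑│↳ ↓│ │↑│↓│ │↱ ↑│↓ ← ↰│   │↓│ │
│ ┌─┴─╴ └─┘ │ │ │ ╷ │ ╶─┐ │ ╷ ╵ │ │
│↑│    ↳ → ↑│↓│ │↑│ │↳ ↓│↑│ │↓ ↲│ │
│ └─┬───────┤ └─┤ ├─┴─┐ │ └─┤ ┌─┘ │
│↑ ↰│↓ ← ← ↰│↳ ↓│↑│↓ ↰│↓│↑ ↰│↓│↱ B│
│ ╷ ╵ ┌───┐ └─┐ │ ╵ ╷ ╵ ├─╴ │ ╵ ╷ │
│ │↑ ↲│   │↑ ↰│↓│↑ ↲│↑ ↲│↱ ↑│↳ ↑│ │
├─┴─┐ ╵ ┌─┴─┐ │ └─┬─┴─┐ │ ┌─┴───┘ │
│↱ ↓│   │↱ ↓│↑│↳ ↓│↱ ↓│ │↑│       │
│ ╷ ├─╴ │ ╷ ╵ ├─╴ ╵ ╷ │ │ │ ╶─┬───┤
│↑│↓│   │↑│↳ ↑│  ↳ ↑│↓│ │↑│   │   │
│ │ │ ┌─┘ │ ┌─┴─┬───┤ └─┘ ├─┐ │ ╶─┤
│↑│↓│ │↱ ↑│ │↓ ↰│↓ ↰│↳ → ↑│ │ │   │
│ │ └─┘ ┌─┘ │ ╷ ╵ ╷ └─────┤ │ │ ╷ │
│↑│↳ → ↑│   │↓│↑ ↲│↑ ← ← ↰│ │ │ │ │
│ ├─────┴───┤ ├───┴─────┐ │ │ └─┤ │
│↑│↓ ← ← ← ↰│↓│         │A│ │   │ │
│ ╵ ┌─────┐ ╵ └───╴ ┌─╴ │ │ ├─╴ │ │
│↑ ↲│     │↑ ↲      │   │ │ │   │ │
│ ╶─┴─┬─╴ ├───┬───┬─┘ ┌─┘ │ │ ┌─┘ │
│     │   │   │   │   │   │ │ │   │
├─┬─╴ │ ╷ │ ╷ │ ╷ └───┤ ┌─┘ ╵ │ ╷ │
│ │   │ │ │ │ │ │     │ │     │ │ │
│ ╵ ╶─┘ ├─┘ │ ╵ ├───╴ ╵ │ ╶───┘ │ │
│       │   │   │       │       │ │
└───────┴───┴───┴───────┴───────┴─┘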